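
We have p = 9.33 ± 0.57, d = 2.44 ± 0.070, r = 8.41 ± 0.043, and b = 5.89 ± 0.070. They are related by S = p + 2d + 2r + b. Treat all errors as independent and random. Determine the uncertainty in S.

0.597

Each term contributes (cᵢ δxᵢ)² to (δS)²:
  (δp)² = 0.325;  (2·δd)² = 0.0196;  (2·δr)² = 0.00740;  (δb)² = 0.00490
δS = √(0.357) = 0.597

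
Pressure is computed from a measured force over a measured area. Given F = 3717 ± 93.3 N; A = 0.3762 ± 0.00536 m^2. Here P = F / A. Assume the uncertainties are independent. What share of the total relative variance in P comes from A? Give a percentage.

(δP/P)² = (1·δF/F)² + (-1·δA/A)²
  F term: (1×0.0251)² = 0.000630
  A term: (-1×0.0142)² = 0.000203
Total = 0.000833. Share from A = 0.000203/0.000833 = 0.244.

24.4%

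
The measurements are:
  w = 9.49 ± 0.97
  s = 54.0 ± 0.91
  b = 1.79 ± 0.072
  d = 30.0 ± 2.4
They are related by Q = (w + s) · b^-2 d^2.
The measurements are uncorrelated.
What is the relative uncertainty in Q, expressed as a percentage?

Let u = w + s = 63.5. δu = √(δw² + δs²) = √(0.941 + 0.828) = 1.33, so δu/u = 0.0209.
Q is then a monomial in u, b, d:
δQ/Q = √((δu/u)² + (-2·δb/b)² + (2·δd/d)²) = √(0.000439 + 0.00647 + 0.0256) = 0.180

18.0%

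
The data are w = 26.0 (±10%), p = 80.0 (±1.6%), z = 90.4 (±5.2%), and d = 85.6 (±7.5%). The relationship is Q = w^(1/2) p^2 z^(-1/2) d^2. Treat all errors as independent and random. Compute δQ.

For a monomial Q ∝ w^(1/2), p^2, z^(-1/2), d^2, fractional errors add in quadrature:
  (½·δw/w)² = (0.5×0.100)² = 0.00250;  (2·δp/p)² = (2×0.0160)² = 0.00102;  (−½·δz/z)² = (-0.5×0.0520)² = 0.000676;  (2·δd/d)² = (2×0.0750)² = 0.0225
δQ/Q = √(0.0267) = 0.163
Q = 2.51e+07, so δQ = 0.163 × 2.51e+07 = 4.11e+06.

4.11e+06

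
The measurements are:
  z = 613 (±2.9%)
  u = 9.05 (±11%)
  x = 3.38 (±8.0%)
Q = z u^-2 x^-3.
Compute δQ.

Q is a product of powers, so relative uncertainties combine in quadrature:
  (1·δz/z)² = (1×0.0290)² = 0.000841;  (-2·δu/u)² = (-2×0.110)² = 0.0484;  (-3·δx/x)² = (-3×0.0800)² = 0.0576
δQ/Q = √(0.107) = 0.327
Q = 0.194, so δQ = 0.327 × 0.194 = 0.0634.

0.0634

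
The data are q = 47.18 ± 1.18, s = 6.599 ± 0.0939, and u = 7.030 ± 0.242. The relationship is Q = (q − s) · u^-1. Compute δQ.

0.260

Let w = q − s = 40.58. δw = √(δq² + δs²) = √(1.39 + 0.00882) = 1.18, so δw/w = 0.0292.
Q is then a monomial in w, u:
δQ/Q = √((δw/w)² + (-1·δu/u)²) = √(0.000851 + 0.00119) = 0.0451
Q = 5.773, so δQ = 0.0451 × 5.773 = 0.260.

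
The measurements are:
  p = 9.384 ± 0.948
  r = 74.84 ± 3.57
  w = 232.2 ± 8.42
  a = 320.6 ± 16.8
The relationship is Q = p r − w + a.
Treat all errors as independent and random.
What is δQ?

80.7

Let h = p·r = 702.3. δh/h = √((1·δp/p)² + (1·δr/r)²) = √(0.0102 + 0.00228) = 0.112, so δh = 78.5.
Q = h − w + a: δQ = √(δh² + δw² + δa²) = √(6160 + 70.9 + 282) = 80.7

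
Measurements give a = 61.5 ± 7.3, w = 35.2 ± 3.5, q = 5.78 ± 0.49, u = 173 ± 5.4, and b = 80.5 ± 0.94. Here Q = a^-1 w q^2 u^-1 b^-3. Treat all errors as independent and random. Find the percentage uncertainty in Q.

23.4%

Products/powers → add relative errors in quadrature, weighted by exponent:
  (-1·δa/a)² = (-1×0.119)² = 0.0141;  (1·δw/w)² = (1×0.0994)² = 0.00989;  (2·δq/q)² = (2×0.0848)² = 0.0287;  (-1·δu/u)² = (-1×0.0312)² = 0.000974;  (-3·δb/b)² = (-3×0.0117)² = 0.00123
δQ/Q = √(0.0549) = 0.234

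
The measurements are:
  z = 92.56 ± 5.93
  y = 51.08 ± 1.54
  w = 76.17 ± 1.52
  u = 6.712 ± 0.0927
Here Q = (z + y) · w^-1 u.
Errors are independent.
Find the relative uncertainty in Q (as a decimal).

Let h = z + y = 143.6. δh = √(δz² + δy²) = √(35.2 + 2.37) = 6.13, so δh/h = 0.0427.
Q is then a monomial in h, w, u:
δQ/Q = √((δh/h)² + (-1·δw/w)² + (1·δu/u)²) = √(0.00182 + 0.000398 + 0.000191) = 0.0491

0.0491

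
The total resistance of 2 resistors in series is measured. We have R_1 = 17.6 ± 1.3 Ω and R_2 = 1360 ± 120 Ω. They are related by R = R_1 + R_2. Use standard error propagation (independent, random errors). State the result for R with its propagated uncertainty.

1380 ± 120 Ω

Each term contributes (cᵢ δxᵢ)² to (δR)²:
  (δR_1)² = 1.69;  (δR_2)² = 14400
δR = √(14400) = 120 Ω
R = 1380 Ω.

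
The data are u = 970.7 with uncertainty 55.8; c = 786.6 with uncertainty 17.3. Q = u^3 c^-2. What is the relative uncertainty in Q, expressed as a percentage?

17.8%

Products/powers → add relative errors in quadrature, weighted by exponent:
  (3·δu/u)² = (3×0.0575)² = 0.0297;  (-2·δc/c)² = (-2×0.0220)² = 0.00193
δQ/Q = √(0.0317) = 0.178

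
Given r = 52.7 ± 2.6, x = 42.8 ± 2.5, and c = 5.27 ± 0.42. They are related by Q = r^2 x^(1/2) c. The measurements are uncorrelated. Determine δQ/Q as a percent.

13.0%

Each factor contributes (exponent × relative error)² to (δQ/Q)²:
  (2·δr/r)² = (2×0.0493)² = 0.00974;  (½·δx/x)² = (0.5×0.0584)² = 0.000853;  (1·δc/c)² = (1×0.0797)² = 0.00635
δQ/Q = √(0.0169) = 0.130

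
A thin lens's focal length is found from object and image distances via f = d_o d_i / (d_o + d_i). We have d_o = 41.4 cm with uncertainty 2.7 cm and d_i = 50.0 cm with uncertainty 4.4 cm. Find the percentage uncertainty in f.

∂f/∂d_o = (d_i/(d_o+d_i))² = 0.299;  ∂f/∂d_i = (d_o/(d_o+d_i))² = 0.205
δf = √((∂f/∂d_o · δd_o)² + (∂f/∂d_i · δd_i)²) = √(0.653 + 0.815) = 1.21 cm
f = 22.6 cm, so δf/f = 1.21/22.6 = 0.0535.

5.35%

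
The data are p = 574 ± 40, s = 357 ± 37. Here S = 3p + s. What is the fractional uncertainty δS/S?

0.0604

Absolute uncertainties add in quadrature for a linear combination:
  (3·δp)² = 14400;  (δs)² = 1370
δS = √(15800) = 126
S = 2080, so δS/S = 126/2080 = 0.0604.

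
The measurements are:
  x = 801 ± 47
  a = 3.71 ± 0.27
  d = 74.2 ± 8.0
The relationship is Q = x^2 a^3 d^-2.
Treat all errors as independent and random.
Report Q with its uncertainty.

Each factor contributes (exponent × relative error)² to (δQ/Q)²:
  (2·δx/x)² = (2×0.0587)² = 0.0138;  (3·δa/a)² = (3×0.0728)² = 0.0477;  (-2·δd/d)² = (-2×0.108)² = 0.0465
δQ/Q = √(0.108) = 0.329
Q = 5950, so δQ = 0.329 × 5950 = 1960.

5950 ± 1960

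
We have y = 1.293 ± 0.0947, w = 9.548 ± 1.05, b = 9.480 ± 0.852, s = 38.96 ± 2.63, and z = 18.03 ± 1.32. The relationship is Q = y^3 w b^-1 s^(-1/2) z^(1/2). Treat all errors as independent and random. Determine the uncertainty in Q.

Each factor contributes (exponent × relative error)² to (δQ/Q)²:
  (3·δy/y)² = (3×0.0732)² = 0.0483;  (1·δw/w)² = (1×0.110)² = 0.0121;  (-1·δb/b)² = (-1×0.0899)² = 0.00808;  (−½·δs/s)² = (-0.5×0.0675)² = 0.00114;  (½·δz/z)² = (0.5×0.0732)² = 0.00134
δQ/Q = √(0.0709) = 0.266
Q = 1.481, so δQ = 0.266 × 1.481 = 0.394.

0.394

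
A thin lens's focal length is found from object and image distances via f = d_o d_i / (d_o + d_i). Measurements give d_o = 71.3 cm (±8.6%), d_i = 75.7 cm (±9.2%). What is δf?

∂f/∂d_o = (d_i/(d_o+d_i))² = 0.265;  ∂f/∂d_i = (d_o/(d_o+d_i))² = 0.235
δf = √((∂f/∂d_o · δd_o)² + (∂f/∂d_i · δd_i)²) = √(2.64 + 2.68) = 2.31 cm

2.31 cm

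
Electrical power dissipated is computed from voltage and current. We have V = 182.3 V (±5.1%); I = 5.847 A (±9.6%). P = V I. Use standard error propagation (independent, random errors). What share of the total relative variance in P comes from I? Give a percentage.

78.0%

(δP/P)² = (1·δV/V)² + (1·δI/I)²
  V term: (1×0.0510)² = 0.00260
  I term: (1×0.0960)² = 0.00922
Total = 0.0118. Share from I = 0.00922/0.0118 = 0.780.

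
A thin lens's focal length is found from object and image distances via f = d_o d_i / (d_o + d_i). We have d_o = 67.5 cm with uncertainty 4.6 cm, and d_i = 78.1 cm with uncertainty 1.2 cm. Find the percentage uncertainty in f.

3.72%

∂f/∂d_o = (d_i/(d_o+d_i))² = 0.288;  ∂f/∂d_i = (d_o/(d_o+d_i))² = 0.215
δf = √((∂f/∂d_o · δd_o)² + (∂f/∂d_i · δd_i)²) = √(1.75 + 0.0665) = 1.35 cm
f = 36.2 cm, so δf/f = 1.35/36.2 = 0.0372.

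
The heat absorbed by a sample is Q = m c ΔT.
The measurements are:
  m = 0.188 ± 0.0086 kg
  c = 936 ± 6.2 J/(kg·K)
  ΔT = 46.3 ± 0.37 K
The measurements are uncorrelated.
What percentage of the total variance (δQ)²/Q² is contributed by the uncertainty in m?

(δQ/Q)² = (1·δm/m)² + (1·δc/c)² + (1·δΔT/ΔT)²
  m term: (1×0.0457)² = 0.00209
  c term: (1×0.00662)² = 4.39e-05
  ΔT term: (1×0.00799)² = 6.39e-05
Total = 0.00220. Share from m = 0.00209/0.00220 = 0.951.

95.1%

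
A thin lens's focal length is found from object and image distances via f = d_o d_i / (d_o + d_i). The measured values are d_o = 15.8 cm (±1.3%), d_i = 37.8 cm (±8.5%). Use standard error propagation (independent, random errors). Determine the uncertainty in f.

0.297 cm

∂f/∂d_o = (d_i/(d_o+d_i))² = 0.497;  ∂f/∂d_i = (d_o/(d_o+d_i))² = 0.0869
δf = √((∂f/∂d_o · δd_o)² + (∂f/∂d_i · δd_i)²) = √(0.0104 + 0.0779) = 0.297 cm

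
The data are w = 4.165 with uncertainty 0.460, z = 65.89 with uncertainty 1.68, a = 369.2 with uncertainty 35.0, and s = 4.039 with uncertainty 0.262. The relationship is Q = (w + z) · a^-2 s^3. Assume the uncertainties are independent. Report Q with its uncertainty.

0.03386 ± 0.00924

Let u = w + z = 70.06. δu = √(δw² + δz²) = √(0.212 + 2.82) = 1.74, so δu/u = 0.0249.
Q is then a monomial in u, a, s:
δQ/Q = √((δu/u)² + (-2·δa/a)² + (3·δs/s)²) = √(0.000618 + 0.0359 + 0.0379) = 0.273
Q = 0.03386, so δQ = 0.273 × 0.03386 = 0.00924.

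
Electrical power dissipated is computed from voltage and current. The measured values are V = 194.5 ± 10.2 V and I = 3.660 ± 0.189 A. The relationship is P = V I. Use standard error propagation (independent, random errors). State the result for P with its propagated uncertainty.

711.9 ± 52.4 W

For a monomial P ∝ V, I, fractional errors add in quadrature:
  (1·δV/V)² = (1×0.0524)² = 0.00275;  (1·δI/I)² = (1×0.0516)² = 0.00267
δP/P = √(0.00542) = 0.0736
P = 711.9 W, so δP = 0.0736 × 711.9 = 52.4 W.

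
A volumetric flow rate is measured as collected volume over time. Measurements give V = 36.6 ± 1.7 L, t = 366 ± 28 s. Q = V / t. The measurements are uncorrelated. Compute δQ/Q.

Products/powers → add relative errors in quadrature, weighted by exponent:
  (1·δV/V)² = (1×0.0464)² = 0.00216;  (-1·δt/t)² = (-1×0.0765)² = 0.00585
δQ/Q = √(0.00801) = 0.0895

0.0895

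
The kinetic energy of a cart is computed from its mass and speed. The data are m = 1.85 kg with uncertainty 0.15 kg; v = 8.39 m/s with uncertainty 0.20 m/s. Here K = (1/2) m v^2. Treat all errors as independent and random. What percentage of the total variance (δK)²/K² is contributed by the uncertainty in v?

25.7%

(δK/K)² = (1·δm/m)² + (2·δv/v)²
  m term: (1×0.0811)² = 0.00657
  v term: (2×0.0238)² = 0.00227
Total = 0.00885. Share from v = 0.00227/0.00885 = 0.257.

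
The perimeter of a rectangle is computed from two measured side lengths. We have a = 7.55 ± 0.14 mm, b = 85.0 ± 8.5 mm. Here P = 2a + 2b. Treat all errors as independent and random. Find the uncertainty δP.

Absolute uncertainties add in quadrature for a linear combination:
  (2·δa)² = 0.0784;  (2·δb)² = 289
δP = √(289) = 17.0 mm

17.0 mm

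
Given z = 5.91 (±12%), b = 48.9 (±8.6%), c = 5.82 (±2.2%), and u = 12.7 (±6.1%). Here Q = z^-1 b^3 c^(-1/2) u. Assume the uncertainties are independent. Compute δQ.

For a monomial Q ∝ z^-1, b^3, c^(-1/2), u, fractional errors add in quadrature:
  (-1·δz/z)² = (-1×0.120)² = 0.0144;  (3·δb/b)² = (3×0.0860)² = 0.0666;  (−½·δc/c)² = (-0.5×0.0220)² = 0.000121;  (1·δu/u)² = (1×0.0610)² = 0.00372
δQ/Q = √(0.0848) = 0.291
Q = 1.04e+05, so δQ = 0.291 × 1.04e+05 = 30300.

30300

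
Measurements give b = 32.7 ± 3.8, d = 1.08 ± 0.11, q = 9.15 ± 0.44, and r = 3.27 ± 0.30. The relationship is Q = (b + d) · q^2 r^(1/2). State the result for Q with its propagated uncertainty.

5110 ± 793

Let u = b + d = 33.8. δu = √(δb² + δd²) = √(14.4 + 0.0121) = 3.80, so δu/u = 0.113.
Q is then a monomial in u, q, r:
δQ/Q = √((δu/u)² + (2·δq/q)² + (½·δr/r)²) = √(0.0127 + 0.00925 + 0.00210) = 0.155
Q = 5110, so δQ = 0.155 × 5110 = 793.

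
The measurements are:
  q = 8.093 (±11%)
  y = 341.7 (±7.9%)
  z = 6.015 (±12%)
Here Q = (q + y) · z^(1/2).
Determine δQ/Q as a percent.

Let u = q + y = 349.8. δu = √(δq² + δy²) = √(0.793 + 729) = 27.0, so δu/u = 0.0772.
Q is then a monomial in u, z:
δQ/Q = √((δu/u)² + (½·δz/z)²) = √(0.00596 + 0.00360) = 0.0978

9.78%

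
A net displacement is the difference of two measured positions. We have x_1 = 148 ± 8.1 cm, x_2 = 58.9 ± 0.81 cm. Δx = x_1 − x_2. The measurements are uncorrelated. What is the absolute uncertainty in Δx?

8.14 cm

Absolute uncertainties add in quadrature for a linear combination:
  (δx_1)² = 65.6;  (δx_2)² = 0.656
δΔx = √(66.3) = 8.14 cm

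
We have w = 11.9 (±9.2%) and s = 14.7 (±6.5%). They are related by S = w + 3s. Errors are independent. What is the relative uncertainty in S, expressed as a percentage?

5.48%

Absolute uncertainties add in quadrature for a linear combination:
  (δw)² = 1.20;  (3·δs)² = 8.22
δS = √(9.42) = 3.07
S = 56.0, so δS/S = 3.07/56.0 = 0.0548.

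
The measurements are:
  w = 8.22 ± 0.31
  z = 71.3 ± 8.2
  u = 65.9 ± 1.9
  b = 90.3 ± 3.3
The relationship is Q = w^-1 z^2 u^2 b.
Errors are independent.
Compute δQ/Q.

0.243

Products/powers → add relative errors in quadrature, weighted by exponent:
  (-1·δw/w)² = (-1×0.0377)² = 0.00142;  (2·δz/z)² = (2×0.115)² = 0.0529;  (2·δu/u)² = (2×0.0288)² = 0.00333;  (1·δb/b)² = (1×0.0365)² = 0.00134
δQ/Q = √(0.0590) = 0.243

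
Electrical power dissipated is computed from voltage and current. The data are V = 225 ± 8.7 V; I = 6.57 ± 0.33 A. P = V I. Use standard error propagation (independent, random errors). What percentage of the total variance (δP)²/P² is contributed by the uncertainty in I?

(δP/P)² = (1·δV/V)² + (1·δI/I)²
  V term: (1×0.0387)² = 0.00150
  I term: (1×0.0502)² = 0.00252
Total = 0.00402. Share from I = 0.00252/0.00402 = 0.628.

62.8%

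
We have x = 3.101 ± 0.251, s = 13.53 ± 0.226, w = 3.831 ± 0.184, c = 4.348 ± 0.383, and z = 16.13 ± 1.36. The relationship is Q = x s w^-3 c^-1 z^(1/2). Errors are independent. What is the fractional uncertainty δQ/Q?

Each factor contributes (exponent × relative error)² to (δQ/Q)²:
  (1·δx/x)² = (1×0.0809)² = 0.00655;  (1·δs/s)² = (1×0.0167)² = 0.000279;  (-3·δw/w)² = (-3×0.0480)² = 0.0208;  (-1·δc/c)² = (-1×0.0881)² = 0.00776;  (½·δz/z)² = (0.5×0.0843)² = 0.00178
δQ/Q = √(0.0371) = 0.193

0.193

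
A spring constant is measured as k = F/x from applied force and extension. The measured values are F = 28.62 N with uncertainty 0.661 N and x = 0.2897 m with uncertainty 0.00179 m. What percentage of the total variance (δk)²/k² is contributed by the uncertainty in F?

93.3%

(δk/k)² = (1·δF/F)² + (-1·δx/x)²
  F term: (1×0.0231)² = 0.000533
  x term: (-1×0.00618)² = 3.82e-05
Total = 0.000572. Share from F = 0.000533/0.000572 = 0.933.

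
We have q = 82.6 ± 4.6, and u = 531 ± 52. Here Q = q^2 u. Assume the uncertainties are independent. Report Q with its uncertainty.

Q is a product of powers, so relative uncertainties combine in quadrature:
  (2·δq/q)² = (2×0.0557)² = 0.0124;  (1·δu/u)² = (1×0.0979)² = 0.00959
δQ/Q = √(0.0220) = 0.148
Q = 3.62e+06, so δQ = 0.148 × 3.62e+06 = 5.37e+05.

(3.62 ± 0.537) × 10^6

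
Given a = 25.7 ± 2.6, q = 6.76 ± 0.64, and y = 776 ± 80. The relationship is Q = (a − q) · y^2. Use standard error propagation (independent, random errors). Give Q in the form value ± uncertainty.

Let u = a − q = 18.9. δu = √(δa² + δq²) = √(6.76 + 0.410) = 2.68, so δu/u = 0.141.
Q is then a monomial in u, y:
δQ/Q = √((δu/u)² + (2·δy/y)²) = √(0.0200 + 0.0425) = 0.250
Q = 1.14e+07, so δQ = 0.250 × 1.14e+07 = 2.85e+06.

(1.14 ± 0.285) × 10^7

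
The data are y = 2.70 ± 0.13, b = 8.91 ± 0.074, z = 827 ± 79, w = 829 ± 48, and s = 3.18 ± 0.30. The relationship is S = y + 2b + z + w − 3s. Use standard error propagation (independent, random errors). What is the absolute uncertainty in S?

Sums and differences: (δS)² = Σ (cᵢ δxᵢ)².
  (δy)² = 0.0169;  (2·δb)² = 0.0219;  (δz)² = 6240;  (δw)² = 2300;  (3·δs)² = 0.810
δS = √(8550) = 92.4

92.4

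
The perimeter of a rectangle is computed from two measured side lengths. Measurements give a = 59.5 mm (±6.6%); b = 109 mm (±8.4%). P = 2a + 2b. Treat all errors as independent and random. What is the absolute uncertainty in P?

Sums and differences: (δP)² = Σ (cᵢ δxᵢ)².
  (2·δa)² = 61.7;  (2·δb)² = 335
δP = √(397) = 19.9 mm

19.9 mm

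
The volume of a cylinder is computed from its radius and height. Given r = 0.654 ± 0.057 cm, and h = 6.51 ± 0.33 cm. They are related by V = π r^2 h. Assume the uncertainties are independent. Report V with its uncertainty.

Each factor contributes (exponent × relative error)² to (δV/V)²:
  (2·δr/r)² = (2×0.0872)² = 0.0304;  (1·δh/h)² = (1×0.0507)² = 0.00257
δV/V = √(0.0330) = 0.182
V = 8.75 cm^3, so δV = 0.182 × 8.75 = 1.59 cm^3.

8.75 ± 1.59 cm^3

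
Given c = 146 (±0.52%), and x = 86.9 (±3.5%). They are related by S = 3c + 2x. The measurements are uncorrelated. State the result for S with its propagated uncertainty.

612 ± 6.50

Absolute uncertainties add in quadrature for a linear combination:
  (3·δc)² = 5.19;  (2·δx)² = 37.0
δS = √(42.2) = 6.50
S = 612.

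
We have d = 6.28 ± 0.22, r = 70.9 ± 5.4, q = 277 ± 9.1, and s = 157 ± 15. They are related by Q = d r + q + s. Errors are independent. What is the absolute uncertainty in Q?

Let p = d·r = 445. δp/p = √((1·δd/d)² + (1·δr/r)²) = √(0.00123 + 0.00580) = 0.0838, so δp = 37.3.
Q = p + q + s: δQ = √(δp² + δq² + δs²) = √(1390 + 82.8 + 225) = 41.2

41.2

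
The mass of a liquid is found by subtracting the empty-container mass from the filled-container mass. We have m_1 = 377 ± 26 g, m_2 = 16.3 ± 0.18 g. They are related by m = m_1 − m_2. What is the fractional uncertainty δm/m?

0.0721

Sums and differences: (δm)² = Σ (cᵢ δxᵢ)².
  (δm_1)² = 676;  (δm_2)² = 0.0324
δm = √(676) = 26.0 g
m = 361 g, so δm/m = 26.0/361 = 0.0721.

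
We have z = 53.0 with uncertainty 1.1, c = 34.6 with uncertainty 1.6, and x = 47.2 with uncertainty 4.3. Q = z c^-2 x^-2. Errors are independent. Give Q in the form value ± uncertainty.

Each factor contributes (exponent × relative error)² to (δQ/Q)²:
  (1·δz/z)² = (1×0.0208)² = 0.000431;  (-2·δc/c)² = (-2×0.0462)² = 0.00855;  (-2·δx/x)² = (-2×0.0911)² = 0.0332
δQ/Q = √(0.0422) = 0.205
Q = 1.99e-05, so δQ = 0.205 × 1.99e-05 = 4.08e-06.

(1.99 ± 0.408) × 10^-5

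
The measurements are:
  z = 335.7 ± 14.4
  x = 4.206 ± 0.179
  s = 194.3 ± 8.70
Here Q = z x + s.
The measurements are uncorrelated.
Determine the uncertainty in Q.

85.8

Let p = z·x = 1412. δp/p = √((1·δz/z)² + (1·δx/x)²) = √(0.00184 + 0.00181) = 0.0604, so δp = 85.3.
Q = p + s: δQ = √(δp² + δs²) = √(7280 + 75.7) = 85.8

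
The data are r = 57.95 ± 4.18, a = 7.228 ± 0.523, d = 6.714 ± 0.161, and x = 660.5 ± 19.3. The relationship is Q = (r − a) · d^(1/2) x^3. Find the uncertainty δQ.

4.6e+09

Let u = r − a = 50.72. δu = √(δr² + δa²) = √(17.5 + 0.274) = 4.21, so δu/u = 0.0831.
Q is then a monomial in u, d, x:
δQ/Q = √((δu/u)² + (½·δd/d)² + (3·δx/x)²) = √(0.00690 + 0.000144 + 0.00768) = 0.121
Q = 3.787e+10, so δQ = 0.121 × 3.787e+10 = 4.6e+09.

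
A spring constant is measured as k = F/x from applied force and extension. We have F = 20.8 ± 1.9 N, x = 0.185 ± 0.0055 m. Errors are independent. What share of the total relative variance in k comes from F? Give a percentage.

90.4%

(δk/k)² = (1·δF/F)² + (-1·δx/x)²
  F term: (1×0.0913)² = 0.00834
  x term: (-1×0.0297)² = 0.000884
Total = 0.00923. Share from F = 0.00834/0.00923 = 0.904.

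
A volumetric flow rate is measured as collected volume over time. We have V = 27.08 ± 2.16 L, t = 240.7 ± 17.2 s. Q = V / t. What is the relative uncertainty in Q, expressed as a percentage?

Products/powers → add relative errors in quadrature, weighted by exponent:
  (1·δV/V)² = (1×0.0798)² = 0.00636;  (-1·δt/t)² = (-1×0.0715)² = 0.00511
δQ/Q = √(0.0115) = 0.107

10.7%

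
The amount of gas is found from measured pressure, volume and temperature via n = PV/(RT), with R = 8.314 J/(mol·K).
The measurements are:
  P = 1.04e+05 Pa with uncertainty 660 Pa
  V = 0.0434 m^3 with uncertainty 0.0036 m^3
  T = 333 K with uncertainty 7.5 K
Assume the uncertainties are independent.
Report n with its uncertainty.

1.63 ± 0.141 mol

Products/powers → add relative errors in quadrature, weighted by exponent:
  (1·δP/P)² = (1×0.00635)² = 4.03e-05;  (1·δV/V)² = (1×0.0829)² = 0.00688;  (-1·δT/T)² = (-1×0.0225)² = 0.000507
δn/n = √(0.00743) = 0.0862
n = 1.63 mol, so δn = 0.0862 × 1.63 = 0.141 mol.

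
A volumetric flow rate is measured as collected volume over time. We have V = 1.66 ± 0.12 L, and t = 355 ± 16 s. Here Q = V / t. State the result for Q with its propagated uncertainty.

0.00468 ± 0.000398 L/s

Products/powers → add relative errors in quadrature, weighted by exponent:
  (1·δV/V)² = (1×0.0723)² = 0.00523;  (-1·δt/t)² = (-1×0.0451)² = 0.00203
δQ/Q = √(0.00726) = 0.0852
Q = 0.00468 L/s, so δQ = 0.0852 × 0.00468 = 0.000398 L/s.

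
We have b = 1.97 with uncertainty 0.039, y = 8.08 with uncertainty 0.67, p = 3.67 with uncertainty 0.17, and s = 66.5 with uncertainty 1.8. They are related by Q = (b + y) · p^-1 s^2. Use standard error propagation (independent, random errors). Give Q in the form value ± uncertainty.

12100 ± 1180

Let u = b + y = 10.1. δu = √(δb² + δy²) = √(0.00152 + 0.449) = 0.671, so δu/u = 0.0668.
Q is then a monomial in u, p, s:
δQ/Q = √((δu/u)² + (-1·δp/p)² + (2·δs/s)²) = √(0.00446 + 0.00215 + 0.00293) = 0.0977
Q = 12100, so δQ = 0.0977 × 12100 = 1180.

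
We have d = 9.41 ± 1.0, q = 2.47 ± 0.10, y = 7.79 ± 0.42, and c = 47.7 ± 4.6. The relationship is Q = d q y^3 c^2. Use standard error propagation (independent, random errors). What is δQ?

Products/powers → add relative errors in quadrature, weighted by exponent:
  (1·δd/d)² = (1×0.106)² = 0.0113;  (1·δq/q)² = (1×0.0405)² = 0.00164;  (3·δy/y)² = (3×0.0539)² = 0.0262;  (2·δc/c)² = (2×0.0964)² = 0.0372
δQ/Q = √(0.0763) = 0.276
Q = 2.5e+07, so δQ = 0.276 × 2.5e+07 = 6.91e+06.

6.91e+06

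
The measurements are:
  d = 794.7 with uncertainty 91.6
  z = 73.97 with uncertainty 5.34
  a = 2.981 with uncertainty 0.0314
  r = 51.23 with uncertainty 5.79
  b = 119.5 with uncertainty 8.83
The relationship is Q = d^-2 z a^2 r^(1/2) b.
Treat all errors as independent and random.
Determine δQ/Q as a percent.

26.0%

Q is a product of powers, so relative uncertainties combine in quadrature:
  (-2·δd/d)² = (-2×0.115)² = 0.0531;  (1·δz/z)² = (1×0.0722)² = 0.00521;  (2·δa/a)² = (2×0.0105)² = 0.000444;  (½·δr/r)² = (0.5×0.113)² = 0.00319;  (1·δb/b)² = (1×0.0739)² = 0.00546
δQ/Q = √(0.0675) = 0.260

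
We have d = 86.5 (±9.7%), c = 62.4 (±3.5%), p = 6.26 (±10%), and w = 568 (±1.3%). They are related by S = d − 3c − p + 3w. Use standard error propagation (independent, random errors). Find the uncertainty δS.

Absolute uncertainties add in quadrature for a linear combination:
  (δd)² = 70.4;  (3·δc)² = 42.9;  (δp)² = 0.392;  (3·δw)² = 491
δS = √(604) = 24.6

24.6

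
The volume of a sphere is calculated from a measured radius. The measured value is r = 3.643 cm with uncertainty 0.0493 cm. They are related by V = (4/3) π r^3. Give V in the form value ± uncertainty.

Since V is a product/quotient, work with relative uncertainties:
  (3·δr/r)² = (3×0.0135)² = 0.00165
δV/V = √(0.00165) = 0.0406
V = 202.5 cm^3, so δV = 0.0406 × 202.5 = 8.22 cm^3.

202.5 ± 8.22 cm^3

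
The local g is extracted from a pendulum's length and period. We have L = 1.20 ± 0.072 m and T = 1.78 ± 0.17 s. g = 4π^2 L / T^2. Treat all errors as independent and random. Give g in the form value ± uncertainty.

15.0 ± 2.99 m/s^2

g is a product of powers, so relative uncertainties combine in quadrature:
  (1·δL/L)² = (1×0.0600)² = 0.00360;  (-2·δT/T)² = (-2×0.0955)² = 0.0365
δg/g = √(0.0401) = 0.200
g = 15.0 m/s^2, so δg = 0.200 × 15.0 = 2.99 m/s^2.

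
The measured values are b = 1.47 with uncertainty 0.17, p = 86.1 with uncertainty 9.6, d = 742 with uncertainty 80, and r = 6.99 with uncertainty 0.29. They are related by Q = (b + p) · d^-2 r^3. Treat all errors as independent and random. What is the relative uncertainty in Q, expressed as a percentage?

27.2%

Let u = b + p = 87.6. δu = √(δb² + δp²) = √(0.0289 + 92.2) = 9.60, so δu/u = 0.110.
Q is then a monomial in u, d, r:
δQ/Q = √((δu/u)² + (-2·δd/d)² + (3·δr/r)²) = √(0.0120 + 0.0465 + 0.0155) = 0.272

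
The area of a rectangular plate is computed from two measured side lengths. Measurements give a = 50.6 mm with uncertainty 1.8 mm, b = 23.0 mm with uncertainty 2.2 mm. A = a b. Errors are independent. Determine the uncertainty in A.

119 mm^2

Since A is a product/quotient, work with relative uncertainties:
  (1·δa/a)² = (1×0.0356)² = 0.00127;  (1·δb/b)² = (1×0.0957)² = 0.00915
δA/A = √(0.0104) = 0.102
A = 1160 mm^2, so δA = 0.102 × 1160 = 119 mm^2.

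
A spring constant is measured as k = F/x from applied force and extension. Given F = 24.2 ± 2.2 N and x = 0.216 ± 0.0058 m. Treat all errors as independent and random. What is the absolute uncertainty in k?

10.6 N/m

Each factor contributes (exponent × relative error)² to (δk/k)²:
  (1·δF/F)² = (1×0.0909)² = 0.00826;  (-1·δx/x)² = (-1×0.0269)² = 0.000721
δk/k = √(0.00899) = 0.0948
k = 112 N/m, so δk = 0.0948 × 112 = 10.6 N/m.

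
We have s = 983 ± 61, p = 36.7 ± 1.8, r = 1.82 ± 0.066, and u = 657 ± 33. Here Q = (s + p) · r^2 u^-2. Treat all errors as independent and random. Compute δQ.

0.00108

Let w = s + p = 1020. δw = √(δs² + δp²) = √(3720 + 3.24) = 61.0, so δw/w = 0.0598.
Q is then a monomial in w, r, u:
δQ/Q = √((δw/w)² + (2·δr/r)² + (-2·δu/u)²) = √(0.00358 + 0.00526 + 0.0101) = 0.138
Q = 0.00783, so δQ = 0.138 × 0.00783 = 0.00108.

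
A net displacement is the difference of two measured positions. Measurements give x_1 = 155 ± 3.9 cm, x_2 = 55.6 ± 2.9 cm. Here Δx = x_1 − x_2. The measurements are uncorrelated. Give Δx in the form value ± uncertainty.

Δx is a linear combination, so absolute uncertainties add in quadrature:
  (δx_1)² = 15.2;  (δx_2)² = 8.41
δΔx = √(23.6) = 4.86 cm
Δx = 99.4 cm.

99.4 ± 4.86 cm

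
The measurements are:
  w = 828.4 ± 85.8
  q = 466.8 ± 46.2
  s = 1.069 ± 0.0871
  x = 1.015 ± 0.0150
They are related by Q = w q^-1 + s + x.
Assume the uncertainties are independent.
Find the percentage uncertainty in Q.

6.98%

Let p = w·q^-1 = 1.775. δp/p = √((1·δw/w)² + (-1·δq/q)²) = √(0.0107 + 0.00980) = 0.143, so δp = 0.254.
Q = p + s + x: δQ = √(δp² + δs² + δx²) = √(0.0646 + 0.00759 + 0.000225) = 0.269
Q = 3.859, so δQ/Q = 0.269/3.859 = 0.0698.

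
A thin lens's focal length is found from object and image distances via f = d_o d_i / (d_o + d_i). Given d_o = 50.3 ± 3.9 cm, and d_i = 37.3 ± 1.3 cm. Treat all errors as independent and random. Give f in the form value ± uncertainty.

∂f/∂d_o = (d_i/(d_o+d_i))² = 0.181;  ∂f/∂d_i = (d_o/(d_o+d_i))² = 0.330
δf = √((∂f/∂d_o · δd_o)² + (∂f/∂d_i · δd_i)²) = √(0.500 + 0.184) = 0.827 cm
f = 21.4 cm.

21.4 ± 0.827 cm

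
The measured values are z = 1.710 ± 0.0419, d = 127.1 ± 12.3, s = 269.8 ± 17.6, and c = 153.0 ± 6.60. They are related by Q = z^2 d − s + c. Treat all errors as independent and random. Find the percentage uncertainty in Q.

Let p = z^2·d = 371.7. δp/p = √((2·δz/z)² + (1·δd/d)²) = √(0.00240 + 0.00937) = 0.108, so δp = 40.3.
Q = p − s + c: δQ = √(δp² + δs² + δc²) = √(1630 + 310 + 43.6) = 44.5
Q = 254.9, so δQ/Q = 44.5/254.9 = 0.175.

17.5%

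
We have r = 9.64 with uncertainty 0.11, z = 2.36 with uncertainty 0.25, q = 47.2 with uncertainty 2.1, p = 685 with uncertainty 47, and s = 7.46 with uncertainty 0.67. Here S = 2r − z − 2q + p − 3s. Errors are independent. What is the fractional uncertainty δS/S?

Absolute uncertainties add in quadrature for a linear combination:
  (2·δr)² = 0.0484;  (δz)² = 0.0625;  (2·δq)² = 17.6;  (δp)² = 2210;  (3·δs)² = 4.04
δS = √(2230) = 47.2
S = 585, so δS/S = 47.2/585 = 0.0807.

0.0807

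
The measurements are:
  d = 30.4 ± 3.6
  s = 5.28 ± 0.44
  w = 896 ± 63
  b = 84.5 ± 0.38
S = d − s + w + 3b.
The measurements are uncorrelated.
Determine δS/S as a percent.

5.37%

Each term contributes (cᵢ δxᵢ)² to (δS)²:
  (δd)² = 13.0;  (δs)² = 0.194;  (δw)² = 3970;  (3·δb)² = 1.30
δS = √(3980) = 63.1
S = 1170, so δS/S = 63.1/1170 = 0.0537.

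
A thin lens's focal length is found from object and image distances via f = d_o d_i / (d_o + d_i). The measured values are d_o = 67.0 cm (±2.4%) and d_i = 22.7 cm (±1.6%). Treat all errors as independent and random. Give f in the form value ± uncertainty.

∂f/∂d_o = (d_i/(d_o+d_i))² = 0.0640;  ∂f/∂d_i = (d_o/(d_o+d_i))² = 0.558
δf = √((∂f/∂d_o · δd_o)² + (∂f/∂d_i · δd_i)²) = √(0.0106 + 0.0411) = 0.227 cm
f = 17.0 cm.

17.0 ± 0.227 cm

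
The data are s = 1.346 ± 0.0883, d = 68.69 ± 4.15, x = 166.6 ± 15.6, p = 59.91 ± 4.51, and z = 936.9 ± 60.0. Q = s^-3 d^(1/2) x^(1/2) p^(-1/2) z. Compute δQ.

Since Q is a product/quotient, work with relative uncertainties:
  (-3·δs/s)² = (-3×0.0656)² = 0.0387;  (½·δd/d)² = (0.5×0.0604)² = 0.000913;  (½·δx/x)² = (0.5×0.0936)² = 0.00219;  (−½·δp/p)² = (-0.5×0.0753)² = 0.00142;  (1·δz/z)² = (1×0.0640)² = 0.00410
δQ/Q = √(0.0474) = 0.218
Q = 5310, so δQ = 0.218 × 5310 = 1160.

1160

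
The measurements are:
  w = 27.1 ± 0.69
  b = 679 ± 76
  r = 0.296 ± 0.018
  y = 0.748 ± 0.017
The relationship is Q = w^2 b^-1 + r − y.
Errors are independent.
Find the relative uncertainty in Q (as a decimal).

0.215

Let p = w^2·b^-1 = 1.08. δp/p = √((2·δw/w)² + (-1·δb/b)²) = √(0.00259 + 0.0125) = 0.123, so δp = 0.133.
Q = p + r − y: δQ = √(δp² + δr² + δy²) = √(0.0177 + 0.000324 + 0.000289) = 0.135
Q = 0.630, so δQ/Q = 0.135/0.630 = 0.215.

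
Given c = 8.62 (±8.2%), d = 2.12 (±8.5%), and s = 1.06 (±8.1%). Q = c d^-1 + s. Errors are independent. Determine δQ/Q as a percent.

Let p = c·d^-1 = 4.07. δp/p = √((1·δc/c)² + (-1·δd/d)²) = √(0.00672 + 0.00723) = 0.118, so δp = 0.480.
Q = p + s: δQ = √(δp² + δs²) = √(0.231 + 0.00737) = 0.488
Q = 5.13, so δQ/Q = 0.488/5.13 = 0.0952.

9.52%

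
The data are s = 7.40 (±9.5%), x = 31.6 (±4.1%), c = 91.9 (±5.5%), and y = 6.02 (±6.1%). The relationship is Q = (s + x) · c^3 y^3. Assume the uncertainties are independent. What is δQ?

Let u = s + x = 39.0. δu = √(δs² + δx²) = √(0.494 + 1.68) = 1.47, so δu/u = 0.0378.
Q is then a monomial in u, c, y:
δQ/Q = √((δu/u)² + (3·δc/c)² + (3·δy/y)²) = √(0.00143 + 0.0272 + 0.0335) = 0.249
Q = 6.6e+09, so δQ = 0.249 × 6.6e+09 = 1.65e+09.

1.65e+09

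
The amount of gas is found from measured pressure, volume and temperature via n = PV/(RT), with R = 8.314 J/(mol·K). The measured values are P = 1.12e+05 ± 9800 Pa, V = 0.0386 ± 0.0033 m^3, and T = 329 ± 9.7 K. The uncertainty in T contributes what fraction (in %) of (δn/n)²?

(δn/n)² = (1·δP/P)² + (1·δV/V)² + (-1·δT/T)²
  P term: (1×0.0875)² = 0.00766
  V term: (1×0.0855)² = 0.00731
  T term: (-1×0.0295)² = 0.000869
Total = 0.0158. Share from T = 0.000869/0.0158 = 0.0549.

5.49%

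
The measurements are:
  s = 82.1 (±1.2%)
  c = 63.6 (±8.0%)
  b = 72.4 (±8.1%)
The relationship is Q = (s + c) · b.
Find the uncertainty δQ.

933

Let u = s + c = 146. δu = √(δs² + δc²) = √(0.971 + 25.9) = 5.18, so δu/u = 0.0356.
Q is then a monomial in u, b:
δQ/Q = √((δu/u)² + (1·δb/b)²) = √(0.00127 + 0.00656) = 0.0885
Q = 10500, so δQ = 0.0885 × 10500 = 933.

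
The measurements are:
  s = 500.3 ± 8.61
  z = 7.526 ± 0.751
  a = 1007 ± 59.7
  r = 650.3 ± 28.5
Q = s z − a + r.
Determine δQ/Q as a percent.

11.4%

Let p = s·z = 3765. δp/p = √((1·δs/s)² + (1·δz/z)²) = √(0.000296 + 0.00996) = 0.101, so δp = 381.
Q = p − a + r: δQ = √(δp² + δa² + δr²) = √(1.45e+05 + 3560 + 812) = 387
Q = 3409, so δQ/Q = 387/3409 = 0.114.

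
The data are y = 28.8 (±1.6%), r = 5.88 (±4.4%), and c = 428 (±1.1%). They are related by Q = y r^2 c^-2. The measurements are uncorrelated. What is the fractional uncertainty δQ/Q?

0.0921

Relative error in a monomial: (δQ/Q)² = Σ (nᵢ · δxᵢ/xᵢ)².
  (1·δy/y)² = (1×0.0160)² = 0.000256;  (2·δr/r)² = (2×0.0440)² = 0.00774;  (-2·δc/c)² = (-2×0.0110)² = 0.000484
δQ/Q = √(0.00848) = 0.0921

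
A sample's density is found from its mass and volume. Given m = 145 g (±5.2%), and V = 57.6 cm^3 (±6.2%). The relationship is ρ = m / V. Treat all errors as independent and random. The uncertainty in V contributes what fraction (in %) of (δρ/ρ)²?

58.7%

(δρ/ρ)² = (1·δm/m)² + (-1·δV/V)²
  m term: (1×0.0520)² = 0.00270
  V term: (-1×0.0620)² = 0.00384
Total = 0.00655. Share from V = 0.00384/0.00655 = 0.587.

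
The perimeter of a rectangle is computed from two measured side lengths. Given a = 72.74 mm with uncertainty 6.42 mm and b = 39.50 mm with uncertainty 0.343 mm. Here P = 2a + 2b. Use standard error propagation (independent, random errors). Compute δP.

12.9 mm

For a sum/difference, combine absolute errors in quadrature:
  (2·δa)² = 165;  (2·δb)² = 0.471
δP = √(165) = 12.9 mm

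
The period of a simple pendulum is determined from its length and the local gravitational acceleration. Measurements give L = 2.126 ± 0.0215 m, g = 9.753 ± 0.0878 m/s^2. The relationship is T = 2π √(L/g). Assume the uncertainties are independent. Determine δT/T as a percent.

0.677%

Relative error in a monomial: (δT/T)² = Σ (nᵢ · δxᵢ/xᵢ)².
  (½·δL/L)² = (0.5×0.0101)² = 2.56e-05;  (−½·δg/g)² = (-0.5×0.00900)² = 2.03e-05
δT/T = √(4.58e-05) = 0.00677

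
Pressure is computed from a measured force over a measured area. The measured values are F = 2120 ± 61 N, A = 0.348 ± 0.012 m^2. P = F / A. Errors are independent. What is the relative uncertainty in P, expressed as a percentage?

Each factor contributes (exponent × relative error)² to (δP/P)²:
  (1·δF/F)² = (1×0.0288)² = 0.000828;  (-1·δA/A)² = (-1×0.0345)² = 0.00119
δP/P = √(0.00202) = 0.0449

4.49%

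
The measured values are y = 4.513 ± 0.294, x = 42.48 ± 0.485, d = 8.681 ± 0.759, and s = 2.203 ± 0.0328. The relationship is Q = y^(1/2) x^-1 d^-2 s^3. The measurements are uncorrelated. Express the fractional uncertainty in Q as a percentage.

18.4%

Since Q is a product/quotient, work with relative uncertainties:
  (½·δy/y)² = (0.5×0.0651)² = 0.00106;  (-1·δx/x)² = (-1×0.0114)² = 0.000130;  (-2·δd/d)² = (-2×0.0874)² = 0.0306;  (3·δs/s)² = (3×0.0149)² = 0.00200
δQ/Q = √(0.0338) = 0.184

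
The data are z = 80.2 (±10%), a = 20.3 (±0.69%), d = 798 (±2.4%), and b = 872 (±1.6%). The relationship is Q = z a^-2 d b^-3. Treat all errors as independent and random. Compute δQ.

Products/powers → add relative errors in quadrature, weighted by exponent:
  (1·δz/z)² = (1×0.100)² = 0.0100;  (-2·δa/a)² = (-2×0.00690)² = 0.000190;  (1·δd/d)² = (1×0.0240)² = 0.000576;  (-3·δb/b)² = (-3×0.0160)² = 0.00230
δQ/Q = √(0.0131) = 0.114
Q = 2.34e-07, so δQ = 0.114 × 2.34e-07 = 2.68e-08.

2.68e-08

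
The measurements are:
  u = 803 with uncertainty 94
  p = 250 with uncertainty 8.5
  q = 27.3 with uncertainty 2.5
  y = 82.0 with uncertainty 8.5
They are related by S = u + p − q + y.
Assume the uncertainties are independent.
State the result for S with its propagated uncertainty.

1110 ± 94.8

Absolute uncertainties add in quadrature for a linear combination:
  (δu)² = 8840;  (δp)² = 72.2;  (δq)² = 6.25;  (δy)² = 72.2
δS = √(8990) = 94.8
S = 1110.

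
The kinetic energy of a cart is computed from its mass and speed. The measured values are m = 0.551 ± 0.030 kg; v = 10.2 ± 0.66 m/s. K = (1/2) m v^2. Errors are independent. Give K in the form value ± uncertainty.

28.7 ± 4.02 J

Each factor contributes (exponent × relative error)² to (δK/K)²:
  (1·δm/m)² = (1×0.0544)² = 0.00296;  (2·δv/v)² = (2×0.0647)² = 0.0167
δK/K = √(0.0197) = 0.140
K = 28.7 J, so δK = 0.140 × 28.7 = 4.02 J.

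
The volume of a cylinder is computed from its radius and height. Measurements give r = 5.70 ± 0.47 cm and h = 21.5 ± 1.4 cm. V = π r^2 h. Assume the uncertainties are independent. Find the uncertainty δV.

389 cm^3

Products/powers → add relative errors in quadrature, weighted by exponent:
  (2·δr/r)² = (2×0.0825)² = 0.0272;  (1·δh/h)² = (1×0.0651)² = 0.00424
δV/V = √(0.0314) = 0.177
V = 2190 cm^3, so δV = 0.177 × 2190 = 389 cm^3.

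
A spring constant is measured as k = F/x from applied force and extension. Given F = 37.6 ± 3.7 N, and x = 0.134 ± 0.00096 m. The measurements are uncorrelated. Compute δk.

27.7 N/m

Relative error in a monomial: (δk/k)² = Σ (nᵢ · δxᵢ/xᵢ)².
  (1·δF/F)² = (1×0.0984)² = 0.00968;  (-1·δx/x)² = (-1×0.00716)² = 5.13e-05
δk/k = √(0.00973) = 0.0987
k = 281 N/m, so δk = 0.0987 × 281 = 27.7 N/m.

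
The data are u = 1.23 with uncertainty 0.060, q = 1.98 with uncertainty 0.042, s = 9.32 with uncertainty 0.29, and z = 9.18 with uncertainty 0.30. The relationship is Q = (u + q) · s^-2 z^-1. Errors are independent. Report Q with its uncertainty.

0.00403 ± 0.000297

Let w = u + q = 3.21. δw = √(δu² + δq²) = √(0.00360 + 0.00176) = 0.0732, so δw/w = 0.0228.
Q is then a monomial in w, s, z:
δQ/Q = √((δw/w)² + (-2·δs/s)² + (-1·δz/z)²) = √(0.000521 + 0.00387 + 0.00107) = 0.0739
Q = 0.00403, so δQ = 0.0739 × 0.00403 = 0.000297.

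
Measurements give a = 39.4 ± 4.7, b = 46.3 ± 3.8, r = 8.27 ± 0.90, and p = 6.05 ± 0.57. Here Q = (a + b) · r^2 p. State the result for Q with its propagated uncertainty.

35500 ± 8770

Let u = a + b = 85.7. δu = √(δa² + δb²) = √(22.1 + 14.4) = 6.04, so δu/u = 0.0705.
Q is then a monomial in u, r, p:
δQ/Q = √((δu/u)² + (2·δr/r)² + (1·δp/p)²) = √(0.00497 + 0.0474 + 0.00888) = 0.247
Q = 35500, so δQ = 0.247 × 35500 = 8770.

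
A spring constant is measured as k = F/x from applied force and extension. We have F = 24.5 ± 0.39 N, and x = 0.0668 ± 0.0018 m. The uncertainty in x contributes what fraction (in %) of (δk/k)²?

(δk/k)² = (1·δF/F)² + (-1·δx/x)²
  F term: (1×0.0159)² = 0.000253
  x term: (-1×0.0269)² = 0.000726
Total = 0.000979. Share from x = 0.000726/0.000979 = 0.741.

74.1%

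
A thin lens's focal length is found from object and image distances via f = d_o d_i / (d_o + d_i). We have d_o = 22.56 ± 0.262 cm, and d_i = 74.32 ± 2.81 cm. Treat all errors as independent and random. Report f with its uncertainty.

∂f/∂d_o = (d_i/(d_o+d_i))² = 0.588;  ∂f/∂d_i = (d_o/(d_o+d_i))² = 0.0542
δf = √((∂f/∂d_o · δd_o)² + (∂f/∂d_i · δd_i)²) = √(0.0238 + 0.0232) = 0.217 cm
f = 17.31 cm.

17.31 ± 0.217 cm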